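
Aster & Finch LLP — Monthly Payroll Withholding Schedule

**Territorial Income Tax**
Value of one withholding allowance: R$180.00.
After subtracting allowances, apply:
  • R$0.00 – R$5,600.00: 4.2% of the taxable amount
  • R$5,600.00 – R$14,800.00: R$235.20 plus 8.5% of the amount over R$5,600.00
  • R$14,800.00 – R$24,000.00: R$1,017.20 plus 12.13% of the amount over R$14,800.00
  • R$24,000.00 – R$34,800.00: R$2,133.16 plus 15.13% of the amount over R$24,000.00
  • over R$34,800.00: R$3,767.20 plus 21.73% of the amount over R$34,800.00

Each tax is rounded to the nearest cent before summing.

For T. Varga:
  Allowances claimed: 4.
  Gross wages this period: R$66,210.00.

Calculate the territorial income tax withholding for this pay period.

R$10,436.14

Territorial Income Tax: taxable = R$66,210.00 − 4×R$180.00 = R$65,490.00
  R$3,767.20 + 21.73% × (R$65,490.00 − R$34,800.00) = R$3,767.20 + 21.73% × R$30,690.00 = R$10,436.14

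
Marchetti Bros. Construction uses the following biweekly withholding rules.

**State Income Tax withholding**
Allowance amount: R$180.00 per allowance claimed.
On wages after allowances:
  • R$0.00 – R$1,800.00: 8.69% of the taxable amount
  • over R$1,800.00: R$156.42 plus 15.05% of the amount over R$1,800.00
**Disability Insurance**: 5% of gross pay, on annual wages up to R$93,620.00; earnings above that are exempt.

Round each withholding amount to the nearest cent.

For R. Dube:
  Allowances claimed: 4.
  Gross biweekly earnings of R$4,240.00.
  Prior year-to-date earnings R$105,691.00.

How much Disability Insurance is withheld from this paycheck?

R$0.00

Disability Insurance: YTD R$105,691.00 ≥ cap R$93,620.00 → R$0.00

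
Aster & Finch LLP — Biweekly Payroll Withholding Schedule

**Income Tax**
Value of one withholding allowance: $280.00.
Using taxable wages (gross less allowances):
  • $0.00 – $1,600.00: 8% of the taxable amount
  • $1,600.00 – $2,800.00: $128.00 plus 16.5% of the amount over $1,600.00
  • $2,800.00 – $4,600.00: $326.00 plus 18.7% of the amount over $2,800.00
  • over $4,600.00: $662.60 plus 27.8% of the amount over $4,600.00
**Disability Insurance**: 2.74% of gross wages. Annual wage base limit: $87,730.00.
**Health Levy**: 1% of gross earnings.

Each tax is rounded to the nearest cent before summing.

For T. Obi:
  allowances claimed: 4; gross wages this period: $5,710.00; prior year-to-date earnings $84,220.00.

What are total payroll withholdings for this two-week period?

Income Tax: taxable = $5,710.00 − 4×$280.00 = $4,590.00
  $326.00 + 18.7% × ($4,590.00 − $2,800.00) = $326.00 + 18.7% × $1,790.00 = $660.73
Disability Insurance: cap $87,730.00 − YTD $84,220.00 = $3,510.00 subject; 2.74% × $3,510.00 = $96.17
Health Levy: 1% × $5,710.00 = $57.10
Total: $660.73 + $96.17 + $57.10 = $814.00

$814.00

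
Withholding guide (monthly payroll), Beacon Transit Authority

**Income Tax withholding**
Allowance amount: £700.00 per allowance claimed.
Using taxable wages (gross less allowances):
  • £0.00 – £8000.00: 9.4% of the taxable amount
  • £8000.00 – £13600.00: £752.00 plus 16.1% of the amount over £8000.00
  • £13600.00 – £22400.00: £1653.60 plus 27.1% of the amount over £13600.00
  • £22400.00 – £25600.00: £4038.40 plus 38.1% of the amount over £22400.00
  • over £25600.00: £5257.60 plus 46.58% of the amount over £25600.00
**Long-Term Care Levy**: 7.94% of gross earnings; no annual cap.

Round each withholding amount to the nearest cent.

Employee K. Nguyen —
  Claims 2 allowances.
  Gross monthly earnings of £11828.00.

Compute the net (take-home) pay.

£9745.95

Income Tax: taxable = £11828.00 − 2×£700.00 = £10428.00
  £752.00 + 16.1% × (£10428.00 − £8000.00) = £752.00 + 16.1% × £2428.00 = £1142.91
Long-Term Care Levy: 7.94% × £11828.00 = £939.14
Total withheld: £1142.91 + £939.14 = £2082.05
Net pay: £11828.00 − £2082.05 = £9745.95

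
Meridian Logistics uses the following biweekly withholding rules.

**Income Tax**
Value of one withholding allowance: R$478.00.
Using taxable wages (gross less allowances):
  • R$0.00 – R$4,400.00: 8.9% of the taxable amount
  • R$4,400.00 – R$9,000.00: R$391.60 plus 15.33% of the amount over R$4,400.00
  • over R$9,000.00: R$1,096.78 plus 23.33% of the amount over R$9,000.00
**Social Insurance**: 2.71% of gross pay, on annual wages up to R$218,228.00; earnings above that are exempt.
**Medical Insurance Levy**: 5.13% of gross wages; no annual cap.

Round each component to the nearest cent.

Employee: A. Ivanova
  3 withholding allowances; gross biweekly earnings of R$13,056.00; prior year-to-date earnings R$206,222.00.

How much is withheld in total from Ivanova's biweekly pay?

Income Tax: taxable = R$13,056.00 − 3×R$478.00 = R$11,622.00
  R$1,096.78 + 23.33% × (R$11,622.00 − R$9,000.00) = R$1,096.78 + 23.33% × R$2,622.00 = R$1,708.49
Social Insurance: cap R$218,228.00 − YTD R$206,222.00 = R$12,006.00 subject; 2.71% × R$12,006.00 = R$325.36
Medical Insurance Levy: 5.13% × R$13,056.00 = R$669.77
Total: R$1,708.49 + R$325.36 + R$669.77 = R$2,703.62

R$2,703.62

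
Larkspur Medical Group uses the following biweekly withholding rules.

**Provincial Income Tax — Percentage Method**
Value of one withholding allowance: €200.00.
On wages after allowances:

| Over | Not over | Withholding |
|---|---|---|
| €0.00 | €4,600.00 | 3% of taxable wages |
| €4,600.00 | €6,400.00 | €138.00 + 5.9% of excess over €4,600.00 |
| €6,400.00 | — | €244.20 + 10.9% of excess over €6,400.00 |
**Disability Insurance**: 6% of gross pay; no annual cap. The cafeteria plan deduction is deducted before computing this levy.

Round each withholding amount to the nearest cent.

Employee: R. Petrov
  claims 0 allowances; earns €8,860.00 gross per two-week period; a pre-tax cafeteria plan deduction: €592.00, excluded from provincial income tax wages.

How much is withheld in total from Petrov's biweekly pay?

Provincial Income Tax: taxable = €8,860.00 − €592.00 = €8,268.00
  €244.20 + 10.9% × (€8,268.00 − €6,400.00) = €244.20 + 10.9% × €1,868.00 = €447.81
Disability Insurance: 6% × €8,268.00 = €496.08
Total: €447.81 + €496.08 = €943.89

€943.89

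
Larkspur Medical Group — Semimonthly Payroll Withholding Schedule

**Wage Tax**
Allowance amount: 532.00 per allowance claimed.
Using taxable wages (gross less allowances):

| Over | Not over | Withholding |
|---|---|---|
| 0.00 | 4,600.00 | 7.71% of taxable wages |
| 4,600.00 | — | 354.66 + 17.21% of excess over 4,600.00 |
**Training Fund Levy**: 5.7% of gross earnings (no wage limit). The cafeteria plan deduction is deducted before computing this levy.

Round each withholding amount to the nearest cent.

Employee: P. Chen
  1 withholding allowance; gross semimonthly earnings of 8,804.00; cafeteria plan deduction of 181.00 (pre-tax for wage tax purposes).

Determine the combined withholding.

1,446.97

Wage Tax: taxable = 8,804.00 − 181.00 − 1×532.00 = 8,091.00
  354.66 + 17.21% × (8,091.00 − 4,600.00) = 354.66 + 17.21% × 3,491.00 = 955.46
Training Fund Levy: 5.7% × 8,623.00 = 491.51
Total: 955.46 + 491.51 = 1,446.97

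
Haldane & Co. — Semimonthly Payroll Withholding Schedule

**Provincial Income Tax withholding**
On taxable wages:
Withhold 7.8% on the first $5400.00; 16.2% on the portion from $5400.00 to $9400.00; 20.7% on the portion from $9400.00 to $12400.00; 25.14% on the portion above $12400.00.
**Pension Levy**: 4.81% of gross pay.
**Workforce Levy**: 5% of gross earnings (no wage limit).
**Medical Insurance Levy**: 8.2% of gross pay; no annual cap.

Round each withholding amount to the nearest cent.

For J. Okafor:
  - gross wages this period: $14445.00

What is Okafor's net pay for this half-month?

Provincial Income Tax: taxable = $14445.00
  $1690.20 + 25.14% × ($14445.00 − $12400.00) = $1690.20 + 25.14% × $2045.00 = $2204.31
Pension Levy: 4.81% × $14445.00 = $694.80
Workforce Levy: 5% × $14445.00 = $722.25
Medical Insurance Levy: 8.2% × $14445.00 = $1184.49
Total withheld: $2204.31 + $694.80 + $722.25 + $1184.49 = $4805.85
Net pay: $14445.00 − $4805.85 = $9639.15

$9639.15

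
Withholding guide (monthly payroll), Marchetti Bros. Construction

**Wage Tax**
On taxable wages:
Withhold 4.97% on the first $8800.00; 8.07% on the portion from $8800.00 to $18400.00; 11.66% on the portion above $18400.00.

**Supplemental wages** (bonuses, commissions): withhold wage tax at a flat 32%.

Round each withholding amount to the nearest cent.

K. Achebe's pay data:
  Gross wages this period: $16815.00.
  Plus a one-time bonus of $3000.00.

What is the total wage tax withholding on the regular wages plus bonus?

$2044.17

Wage Tax: taxable = $16815.00
  $437.36 + 8.07% × ($16815.00 − $8800.00) = $437.36 + 8.07% × $8015.00 = $1084.17
Supplemental (32% flat on bonus): 32% × $3000.00 = $960.00
Total wage tax: $1084.17 + $960.00 = $2044.17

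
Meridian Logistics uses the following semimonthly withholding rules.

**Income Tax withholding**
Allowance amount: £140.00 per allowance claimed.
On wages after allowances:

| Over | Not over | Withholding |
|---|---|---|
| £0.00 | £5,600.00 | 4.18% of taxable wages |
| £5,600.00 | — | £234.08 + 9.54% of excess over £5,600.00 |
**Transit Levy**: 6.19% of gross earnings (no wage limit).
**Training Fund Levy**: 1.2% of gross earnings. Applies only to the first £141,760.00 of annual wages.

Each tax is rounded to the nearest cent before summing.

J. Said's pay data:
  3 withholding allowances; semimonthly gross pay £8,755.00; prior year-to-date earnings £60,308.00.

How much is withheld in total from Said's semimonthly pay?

£1,141.99

Income Tax: taxable = £8,755.00 − 3×£140.00 = £8,335.00
  £234.08 + 9.54% × (£8,335.00 − £5,600.00) = £234.08 + 9.54% × £2,735.00 = £495.00
Transit Levy: 6.19% × £8,755.00 = £541.93
Training Fund Levy: 1.2% × £8,755.00 = £105.06
Total: £495.00 + £541.93 + £105.06 = £1,141.99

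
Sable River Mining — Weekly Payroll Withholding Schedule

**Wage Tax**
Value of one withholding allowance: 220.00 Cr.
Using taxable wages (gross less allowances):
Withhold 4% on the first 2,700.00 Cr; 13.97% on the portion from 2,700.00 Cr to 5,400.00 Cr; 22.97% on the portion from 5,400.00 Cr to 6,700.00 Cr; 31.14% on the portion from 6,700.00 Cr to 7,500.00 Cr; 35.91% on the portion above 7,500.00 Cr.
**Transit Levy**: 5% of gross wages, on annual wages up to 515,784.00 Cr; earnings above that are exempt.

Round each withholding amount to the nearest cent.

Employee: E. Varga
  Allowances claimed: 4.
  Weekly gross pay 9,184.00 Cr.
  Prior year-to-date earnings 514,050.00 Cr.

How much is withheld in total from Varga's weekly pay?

1,408.34 Cr

Wage Tax: taxable = 9,184.00 Cr − 4×220.00 Cr = 8,304.00 Cr
  1,032.92 Cr + 35.91% × (8,304.00 Cr − 7,500.00 Cr) = 1,032.92 Cr + 35.91% × 804.00 Cr = 1,321.64 Cr
Transit Levy: cap 515,784.00 Cr − YTD 514,050.00 Cr = 1,734.00 Cr subject; 5% × 1,734.00 Cr = 86.70 Cr
Total: 1,321.64 Cr + 86.70 Cr = 1,408.34 Cr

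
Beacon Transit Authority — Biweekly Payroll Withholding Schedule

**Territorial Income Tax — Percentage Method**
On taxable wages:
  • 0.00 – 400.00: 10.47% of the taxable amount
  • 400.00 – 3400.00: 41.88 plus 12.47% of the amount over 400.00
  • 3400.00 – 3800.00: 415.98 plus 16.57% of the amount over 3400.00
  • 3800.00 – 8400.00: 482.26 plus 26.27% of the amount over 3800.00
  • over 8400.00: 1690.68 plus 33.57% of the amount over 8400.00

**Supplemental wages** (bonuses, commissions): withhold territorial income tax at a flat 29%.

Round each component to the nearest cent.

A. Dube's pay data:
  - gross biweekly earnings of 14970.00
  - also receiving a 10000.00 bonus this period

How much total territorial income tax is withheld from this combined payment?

6796.23

Territorial Income Tax: taxable = 14970.00
  1690.68 + 33.57% × (14970.00 − 8400.00) = 1690.68 + 33.57% × 6570.00 = 3896.23
Supplemental (29% flat on bonus): 29% × 10000.00 = 2900.00
Total territorial income tax: 3896.23 + 2900.00 = 6796.23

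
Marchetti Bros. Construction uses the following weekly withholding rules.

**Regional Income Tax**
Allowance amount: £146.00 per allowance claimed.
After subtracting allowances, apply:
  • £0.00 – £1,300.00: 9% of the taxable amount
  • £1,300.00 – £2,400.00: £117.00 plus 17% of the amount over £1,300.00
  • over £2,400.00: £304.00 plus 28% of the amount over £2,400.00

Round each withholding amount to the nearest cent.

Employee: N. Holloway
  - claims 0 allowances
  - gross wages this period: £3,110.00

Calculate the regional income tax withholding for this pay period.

Regional Income Tax: taxable = £3,110.00
  £304.00 + 28% × (£3,110.00 − £2,400.00) = £304.00 + 28% × £710.00 = £502.80

£502.80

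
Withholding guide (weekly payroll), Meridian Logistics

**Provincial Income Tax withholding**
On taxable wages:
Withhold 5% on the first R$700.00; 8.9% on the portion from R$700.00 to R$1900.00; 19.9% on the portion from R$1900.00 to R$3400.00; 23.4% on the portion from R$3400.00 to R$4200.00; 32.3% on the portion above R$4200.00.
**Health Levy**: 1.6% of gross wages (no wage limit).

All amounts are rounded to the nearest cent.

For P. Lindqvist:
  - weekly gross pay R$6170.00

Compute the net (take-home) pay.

R$4807.47

Provincial Income Tax: taxable = R$6170.00
  R$627.50 + 32.3% × (R$6170.00 − R$4200.00) = R$627.50 + 32.3% × R$1970.00 = R$1263.81
Health Levy: 1.6% × R$6170.00 = R$98.72
Total withheld: R$1263.81 + R$98.72 = R$1362.53
Net pay: R$6170.00 − R$1362.53 = R$4807.47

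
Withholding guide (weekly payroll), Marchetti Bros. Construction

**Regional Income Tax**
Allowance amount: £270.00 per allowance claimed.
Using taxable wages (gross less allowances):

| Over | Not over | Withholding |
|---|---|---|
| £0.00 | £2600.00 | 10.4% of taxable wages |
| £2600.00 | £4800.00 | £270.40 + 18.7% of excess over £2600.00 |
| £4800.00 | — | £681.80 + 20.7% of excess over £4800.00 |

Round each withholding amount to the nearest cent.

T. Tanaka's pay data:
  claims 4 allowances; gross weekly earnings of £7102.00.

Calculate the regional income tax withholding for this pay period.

£934.75

Regional Income Tax: taxable = £7102.00 − 4×£270.00 = £6022.00
  £681.80 + 20.7% × (£6022.00 − £4800.00) = £681.80 + 20.7% × £1222.00 = £934.75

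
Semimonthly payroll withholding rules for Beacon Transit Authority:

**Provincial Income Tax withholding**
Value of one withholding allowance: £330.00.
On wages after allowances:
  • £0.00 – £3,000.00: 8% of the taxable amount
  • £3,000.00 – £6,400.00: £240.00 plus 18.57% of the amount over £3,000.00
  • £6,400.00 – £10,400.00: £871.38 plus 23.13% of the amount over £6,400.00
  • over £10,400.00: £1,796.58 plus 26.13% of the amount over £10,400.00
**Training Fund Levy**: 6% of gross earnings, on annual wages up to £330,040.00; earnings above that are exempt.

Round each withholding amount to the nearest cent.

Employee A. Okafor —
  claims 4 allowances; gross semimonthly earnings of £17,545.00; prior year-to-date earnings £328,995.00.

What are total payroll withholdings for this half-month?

£3,381.35

Provincial Income Tax: taxable = £17,545.00 − 4×£330.00 = £16,225.00
  £1,796.58 + 26.13% × (£16,225.00 − £10,400.00) = £1,796.58 + 26.13% × £5,825.00 = £3,318.65
Training Fund Levy: cap £330,040.00 − YTD £328,995.00 = £1,045.00 subject; 6% × £1,045.00 = £62.70
Total: £3,318.65 + £62.70 = £3,381.35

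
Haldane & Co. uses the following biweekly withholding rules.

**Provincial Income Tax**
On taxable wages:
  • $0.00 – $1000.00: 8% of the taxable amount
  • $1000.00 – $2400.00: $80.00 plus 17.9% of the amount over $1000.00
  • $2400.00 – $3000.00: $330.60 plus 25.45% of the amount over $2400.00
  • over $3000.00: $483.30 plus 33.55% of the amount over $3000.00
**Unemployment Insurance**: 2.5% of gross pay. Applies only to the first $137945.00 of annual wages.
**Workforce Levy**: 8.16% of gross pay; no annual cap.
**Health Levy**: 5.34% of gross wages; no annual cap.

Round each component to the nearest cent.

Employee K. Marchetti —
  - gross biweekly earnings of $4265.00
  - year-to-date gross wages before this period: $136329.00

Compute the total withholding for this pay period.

$1523.88

Provincial Income Tax: taxable = $4265.00
  $483.30 + 33.55% × ($4265.00 − $3000.00) = $483.30 + 33.55% × $1265.00 = $907.71
Unemployment Insurance: cap $137945.00 − YTD $136329.00 = $1616.00 subject; 2.5% × $1616.00 = $40.40
Workforce Levy: 8.16% × $4265.00 = $348.02
Health Levy: 5.34% × $4265.00 = $227.75
Total: $907.71 + $40.40 + $348.02 + $227.75 = $1523.88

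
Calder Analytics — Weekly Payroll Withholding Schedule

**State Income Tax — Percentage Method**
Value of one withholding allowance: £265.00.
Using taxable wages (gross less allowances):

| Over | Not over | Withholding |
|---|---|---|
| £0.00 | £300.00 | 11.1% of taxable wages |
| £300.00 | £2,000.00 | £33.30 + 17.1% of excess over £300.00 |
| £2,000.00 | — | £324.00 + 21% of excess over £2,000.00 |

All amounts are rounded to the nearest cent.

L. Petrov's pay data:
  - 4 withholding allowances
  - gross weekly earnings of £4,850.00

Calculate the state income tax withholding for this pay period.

£699.90

State Income Tax: taxable = £4,850.00 − 4×£265.00 = £3,790.00
  £324.00 + 21% × (£3,790.00 − £2,000.00) = £324.00 + 21% × £1,790.00 = £699.90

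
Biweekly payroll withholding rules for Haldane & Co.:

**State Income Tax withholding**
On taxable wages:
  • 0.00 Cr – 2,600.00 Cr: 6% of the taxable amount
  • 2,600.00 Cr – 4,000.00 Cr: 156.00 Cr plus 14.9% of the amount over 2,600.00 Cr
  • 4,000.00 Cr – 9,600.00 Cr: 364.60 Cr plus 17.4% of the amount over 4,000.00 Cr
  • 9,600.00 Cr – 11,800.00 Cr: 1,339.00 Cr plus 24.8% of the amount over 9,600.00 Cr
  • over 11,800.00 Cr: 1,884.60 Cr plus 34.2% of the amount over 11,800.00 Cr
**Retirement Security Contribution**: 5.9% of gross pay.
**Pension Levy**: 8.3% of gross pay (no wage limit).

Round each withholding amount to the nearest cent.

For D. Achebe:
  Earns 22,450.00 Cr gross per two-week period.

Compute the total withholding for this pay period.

State Income Tax: taxable = 22,450.00 Cr
  1,884.60 Cr + 34.2% × (22,450.00 Cr − 11,800.00 Cr) = 1,884.60 Cr + 34.2% × 10,650.00 Cr = 5,526.90 Cr
Retirement Security Contribution: 5.9% × 22,450.00 Cr = 1,324.55 Cr
Pension Levy: 8.3% × 22,450.00 Cr = 1,863.35 Cr
Total: 5,526.90 Cr + 1,324.55 Cr + 1,863.35 Cr = 8,714.80 Cr

8,714.80 Cr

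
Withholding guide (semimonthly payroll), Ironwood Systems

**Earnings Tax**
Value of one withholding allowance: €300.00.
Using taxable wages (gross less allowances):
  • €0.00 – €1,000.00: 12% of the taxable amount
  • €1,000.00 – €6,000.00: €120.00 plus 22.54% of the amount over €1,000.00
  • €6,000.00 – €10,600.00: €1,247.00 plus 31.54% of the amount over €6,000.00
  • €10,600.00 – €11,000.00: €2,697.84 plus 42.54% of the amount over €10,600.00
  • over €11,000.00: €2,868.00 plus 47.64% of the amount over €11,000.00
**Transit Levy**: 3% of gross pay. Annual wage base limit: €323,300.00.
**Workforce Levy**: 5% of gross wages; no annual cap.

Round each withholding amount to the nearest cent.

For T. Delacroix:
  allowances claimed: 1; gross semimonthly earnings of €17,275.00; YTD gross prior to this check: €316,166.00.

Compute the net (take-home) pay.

Earnings Tax: taxable = €17,275.00 − 1×€300.00 = €16,975.00
  €2,868.00 + 47.64% × (€16,975.00 − €11,000.00) = €2,868.00 + 47.64% × €5,975.00 = €5,714.49
Transit Levy: cap €323,300.00 − YTD €316,166.00 = €7,134.00 subject; 3% × €7,134.00 = €214.02
Workforce Levy: 5% × €17,275.00 = €863.75
Total withheld: €5,714.49 + €214.02 + €863.75 = €6,792.26
Net pay: €17,275.00 − €6,792.26 = €10,482.74

€10,482.74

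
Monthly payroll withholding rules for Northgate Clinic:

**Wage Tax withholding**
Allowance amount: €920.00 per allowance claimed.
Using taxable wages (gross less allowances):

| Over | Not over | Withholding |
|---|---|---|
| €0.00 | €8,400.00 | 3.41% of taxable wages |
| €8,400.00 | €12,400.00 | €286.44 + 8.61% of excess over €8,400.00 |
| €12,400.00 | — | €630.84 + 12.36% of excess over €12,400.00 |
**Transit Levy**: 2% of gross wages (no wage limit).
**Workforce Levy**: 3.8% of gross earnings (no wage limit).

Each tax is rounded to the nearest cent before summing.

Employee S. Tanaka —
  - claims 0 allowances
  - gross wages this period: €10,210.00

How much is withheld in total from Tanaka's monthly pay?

Wage Tax: taxable = €10,210.00
  €286.44 + 8.61% × (€10,210.00 − €8,400.00) = €286.44 + 8.61% × €1,810.00 = €442.28
Transit Levy: 2% × €10,210.00 = €204.20
Workforce Levy: 3.8% × €10,210.00 = €387.98
Total: €442.28 + €204.20 + €387.98 = €1,034.46

€1,034.46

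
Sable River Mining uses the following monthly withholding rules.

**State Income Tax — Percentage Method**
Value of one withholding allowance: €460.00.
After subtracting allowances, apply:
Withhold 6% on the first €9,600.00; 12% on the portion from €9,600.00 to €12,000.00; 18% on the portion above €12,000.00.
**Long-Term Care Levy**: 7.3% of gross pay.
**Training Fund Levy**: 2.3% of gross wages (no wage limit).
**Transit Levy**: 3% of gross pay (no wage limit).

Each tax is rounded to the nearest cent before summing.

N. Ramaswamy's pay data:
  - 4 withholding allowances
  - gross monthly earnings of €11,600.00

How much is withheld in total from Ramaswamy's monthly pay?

€2,056.80

State Income Tax: taxable = €11,600.00 − 4×€460.00 = €9,760.00
  €576.00 + 12% × (€9,760.00 − €9,600.00) = €576.00 + 12% × €160.00 = €595.20
Long-Term Care Levy: 7.3% × €11,600.00 = €846.80
Training Fund Levy: 2.3% × €11,600.00 = €266.80
Transit Levy: 3% × €11,600.00 = €348.00
Total: €595.20 + €846.80 + €266.80 + €348.00 = €2,056.80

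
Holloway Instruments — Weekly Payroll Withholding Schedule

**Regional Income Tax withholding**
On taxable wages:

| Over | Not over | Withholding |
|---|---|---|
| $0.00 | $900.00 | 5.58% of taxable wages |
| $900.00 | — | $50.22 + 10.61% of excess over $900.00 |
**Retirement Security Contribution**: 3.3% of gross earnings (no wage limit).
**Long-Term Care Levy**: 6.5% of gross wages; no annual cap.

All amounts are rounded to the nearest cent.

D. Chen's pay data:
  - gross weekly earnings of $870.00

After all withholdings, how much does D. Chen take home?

Regional Income Tax: taxable = $870.00
  5.58% × $870.00 = $48.55
Retirement Security Contribution: 3.3% × $870.00 = $28.71
Long-Term Care Levy: 6.5% × $870.00 = $56.55
Total withheld: $48.55 + $28.71 + $56.55 = $133.81
Net pay: $870.00 − $133.81 = $736.19

$736.19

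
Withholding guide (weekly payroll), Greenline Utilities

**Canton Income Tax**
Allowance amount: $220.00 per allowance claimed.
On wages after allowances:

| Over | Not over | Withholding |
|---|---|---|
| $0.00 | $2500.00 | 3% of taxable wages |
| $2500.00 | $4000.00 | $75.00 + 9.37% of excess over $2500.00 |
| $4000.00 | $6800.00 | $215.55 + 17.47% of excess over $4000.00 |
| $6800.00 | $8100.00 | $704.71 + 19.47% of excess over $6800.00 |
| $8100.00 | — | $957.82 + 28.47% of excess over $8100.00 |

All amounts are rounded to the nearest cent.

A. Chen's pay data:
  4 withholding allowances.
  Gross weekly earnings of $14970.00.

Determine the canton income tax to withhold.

$2663.17

Canton Income Tax: taxable = $14970.00 − 4×$220.00 = $14090.00
  $957.82 + 28.47% × ($14090.00 − $8100.00) = $957.82 + 28.47% × $5990.00 = $2663.17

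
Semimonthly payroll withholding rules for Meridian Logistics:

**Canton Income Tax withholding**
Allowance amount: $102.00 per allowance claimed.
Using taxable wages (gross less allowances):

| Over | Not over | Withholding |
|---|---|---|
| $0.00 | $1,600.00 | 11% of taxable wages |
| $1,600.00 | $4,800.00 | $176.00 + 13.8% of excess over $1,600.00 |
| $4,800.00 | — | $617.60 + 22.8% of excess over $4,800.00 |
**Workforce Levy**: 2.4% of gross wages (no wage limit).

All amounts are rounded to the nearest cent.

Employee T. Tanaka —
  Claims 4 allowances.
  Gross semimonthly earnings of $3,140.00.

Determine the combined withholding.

Canton Income Tax: taxable = $3,140.00 − 4×$102.00 = $2,732.00
  $176.00 + 13.8% × ($2,732.00 − $1,600.00) = $176.00 + 13.8% × $1,132.00 = $332.22
Workforce Levy: 2.4% × $3,140.00 = $75.36
Total: $332.22 + $75.36 = $407.58

$407.58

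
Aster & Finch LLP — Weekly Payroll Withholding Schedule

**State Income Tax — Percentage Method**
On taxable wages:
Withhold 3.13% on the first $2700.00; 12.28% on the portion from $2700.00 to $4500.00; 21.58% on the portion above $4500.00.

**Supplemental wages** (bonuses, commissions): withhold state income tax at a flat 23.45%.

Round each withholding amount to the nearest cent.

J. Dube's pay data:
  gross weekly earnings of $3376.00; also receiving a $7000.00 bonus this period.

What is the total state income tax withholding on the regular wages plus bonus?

$1809.02

State Income Tax: taxable = $3376.00
  $84.51 + 12.28% × ($3376.00 − $2700.00) = $84.51 + 12.28% × $676.00 = $167.52
Supplemental (23.45% flat on bonus): 23.45% × $7000.00 = $1641.50
Total state income tax: $167.52 + $1641.50 = $1809.02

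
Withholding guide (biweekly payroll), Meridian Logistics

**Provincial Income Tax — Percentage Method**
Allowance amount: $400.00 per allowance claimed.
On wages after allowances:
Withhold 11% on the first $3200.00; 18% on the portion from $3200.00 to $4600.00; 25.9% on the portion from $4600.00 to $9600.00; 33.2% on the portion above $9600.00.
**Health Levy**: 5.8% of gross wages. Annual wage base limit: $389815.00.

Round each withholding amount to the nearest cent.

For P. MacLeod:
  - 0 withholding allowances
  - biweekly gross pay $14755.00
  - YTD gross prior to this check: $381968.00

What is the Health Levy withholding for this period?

Health Levy: cap $389815.00 − YTD $381968.00 = $7847.00 subject; 5.8% × $7847.00 = $455.13

$455.13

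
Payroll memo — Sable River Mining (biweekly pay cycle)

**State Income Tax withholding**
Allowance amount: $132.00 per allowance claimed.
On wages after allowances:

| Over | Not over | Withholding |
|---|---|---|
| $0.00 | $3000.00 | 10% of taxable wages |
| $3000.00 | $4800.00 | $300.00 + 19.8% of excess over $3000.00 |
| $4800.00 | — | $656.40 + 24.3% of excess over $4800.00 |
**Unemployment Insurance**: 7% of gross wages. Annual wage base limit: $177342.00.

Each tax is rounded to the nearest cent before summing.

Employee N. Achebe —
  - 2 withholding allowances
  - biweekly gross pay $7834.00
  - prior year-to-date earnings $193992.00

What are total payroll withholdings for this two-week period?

State Income Tax: taxable = $7834.00 − 2×$132.00 = $7570.00
  $656.40 + 24.3% × ($7570.00 − $4800.00) = $656.40 + 24.3% × $2770.00 = $1329.51
Unemployment Insurance: YTD $193992.00 ≥ cap $177342.00 → $0.00
Total: $1329.51 + $0.00 = $1329.51

$1329.51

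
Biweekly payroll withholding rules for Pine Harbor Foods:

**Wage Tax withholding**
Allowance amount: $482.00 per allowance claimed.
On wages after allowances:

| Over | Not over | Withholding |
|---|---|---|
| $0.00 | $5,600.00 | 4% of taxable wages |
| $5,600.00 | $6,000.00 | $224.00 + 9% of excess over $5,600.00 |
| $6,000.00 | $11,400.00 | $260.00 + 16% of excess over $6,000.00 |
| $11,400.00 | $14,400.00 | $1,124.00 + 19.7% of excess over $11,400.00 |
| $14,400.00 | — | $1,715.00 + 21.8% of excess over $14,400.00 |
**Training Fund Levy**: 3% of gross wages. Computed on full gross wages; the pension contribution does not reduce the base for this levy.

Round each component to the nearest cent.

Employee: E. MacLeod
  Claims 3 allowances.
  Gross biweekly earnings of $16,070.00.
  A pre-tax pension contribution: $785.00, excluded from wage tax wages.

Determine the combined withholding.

Wage Tax: taxable = $16,070.00 − $785.00 − 3×$482.00 = $13,839.00
  $1,124.00 + 19.7% × ($13,839.00 − $11,400.00) = $1,124.00 + 19.7% × $2,439.00 = $1,604.48
Training Fund Levy: 3% × $16,070.00 = $482.10
Total: $1,604.48 + $482.10 = $2,086.58

$2,086.58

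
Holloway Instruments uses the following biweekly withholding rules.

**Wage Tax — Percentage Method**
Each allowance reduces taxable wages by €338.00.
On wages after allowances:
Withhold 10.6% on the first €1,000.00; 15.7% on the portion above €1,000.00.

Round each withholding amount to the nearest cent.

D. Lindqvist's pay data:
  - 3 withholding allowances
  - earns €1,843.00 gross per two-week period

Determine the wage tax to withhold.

Wage Tax: taxable = €1,843.00 − 3×€338.00 = €829.00
  10.6% × €829.00 = €87.87

€87.87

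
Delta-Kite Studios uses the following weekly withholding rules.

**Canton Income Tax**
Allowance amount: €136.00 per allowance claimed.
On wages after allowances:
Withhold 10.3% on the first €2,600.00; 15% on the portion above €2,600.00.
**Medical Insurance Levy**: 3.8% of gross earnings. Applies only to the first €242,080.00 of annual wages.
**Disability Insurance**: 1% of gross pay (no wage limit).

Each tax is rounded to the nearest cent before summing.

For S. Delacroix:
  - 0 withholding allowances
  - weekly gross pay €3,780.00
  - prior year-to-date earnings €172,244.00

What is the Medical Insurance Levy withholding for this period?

€143.64

Medical Insurance Levy: 3.8% × €3,780.00 = €143.64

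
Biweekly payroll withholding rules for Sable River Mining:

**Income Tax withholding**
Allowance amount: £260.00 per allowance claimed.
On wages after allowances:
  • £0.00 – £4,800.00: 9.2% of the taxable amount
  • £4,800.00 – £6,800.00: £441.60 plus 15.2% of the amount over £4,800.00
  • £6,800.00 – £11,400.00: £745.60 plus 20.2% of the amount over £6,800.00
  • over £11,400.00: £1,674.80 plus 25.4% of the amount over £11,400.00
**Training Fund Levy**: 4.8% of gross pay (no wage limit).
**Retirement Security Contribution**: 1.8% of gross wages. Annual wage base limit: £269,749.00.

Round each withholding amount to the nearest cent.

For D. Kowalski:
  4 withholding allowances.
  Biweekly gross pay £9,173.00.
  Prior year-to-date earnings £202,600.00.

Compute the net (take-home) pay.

Income Tax: taxable = £9,173.00 − 4×£260.00 = £8,133.00
  £745.60 + 20.2% × (£8,133.00 − £6,800.00) = £745.60 + 20.2% × £1,333.00 = £1,014.87
Training Fund Levy: 4.8% × £9,173.00 = £440.30
Retirement Security Contribution: 1.8% × £9,173.00 = £165.11
Total withheld: £1,014.87 + £440.30 + £165.11 = £1,620.28
Net pay: £9,173.00 − £1,620.28 = £7,552.72

£7,552.72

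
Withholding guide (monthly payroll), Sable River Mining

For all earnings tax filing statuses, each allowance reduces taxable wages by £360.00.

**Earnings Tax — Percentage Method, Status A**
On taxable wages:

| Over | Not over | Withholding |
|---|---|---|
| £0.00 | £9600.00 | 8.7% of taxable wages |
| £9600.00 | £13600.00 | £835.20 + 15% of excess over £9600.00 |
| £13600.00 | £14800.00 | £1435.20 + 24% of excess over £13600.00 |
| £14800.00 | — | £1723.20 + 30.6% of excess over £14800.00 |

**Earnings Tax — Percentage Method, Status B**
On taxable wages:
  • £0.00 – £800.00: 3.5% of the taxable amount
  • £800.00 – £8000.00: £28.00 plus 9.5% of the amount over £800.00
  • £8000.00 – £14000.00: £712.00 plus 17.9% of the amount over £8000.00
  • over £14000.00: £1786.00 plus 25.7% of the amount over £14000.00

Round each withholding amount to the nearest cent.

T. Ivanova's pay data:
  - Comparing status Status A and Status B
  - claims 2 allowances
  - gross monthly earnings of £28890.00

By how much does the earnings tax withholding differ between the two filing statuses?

£386.73

Earnings Tax (Status A): taxable = £28890.00 − 2×£360.00 = £28170.00
  £1723.20 + 30.6% × (£28170.00 − £14800.00) = £1723.20 + 30.6% × £13370.00 = £5814.42
Earnings Tax (Status B): taxable = £28890.00 − 2×£360.00 = £28170.00
  £1786.00 + 25.7% × (£28170.00 − £14000.00) = £1786.00 + 25.7% × £14170.00 = £5427.69
Difference: |£5814.42 − £5427.69| = £386.73 (higher under Status A)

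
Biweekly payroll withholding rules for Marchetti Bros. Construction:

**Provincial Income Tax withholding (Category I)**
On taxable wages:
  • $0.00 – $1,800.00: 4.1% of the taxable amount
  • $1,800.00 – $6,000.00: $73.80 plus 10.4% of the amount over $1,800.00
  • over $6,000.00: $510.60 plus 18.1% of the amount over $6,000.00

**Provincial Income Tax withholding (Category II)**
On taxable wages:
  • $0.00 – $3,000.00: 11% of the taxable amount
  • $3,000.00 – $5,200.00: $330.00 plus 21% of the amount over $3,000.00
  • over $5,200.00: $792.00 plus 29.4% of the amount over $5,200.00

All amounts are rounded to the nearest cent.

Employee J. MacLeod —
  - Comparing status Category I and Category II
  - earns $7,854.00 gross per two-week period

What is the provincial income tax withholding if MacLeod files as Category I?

$846.17

Provincial Income Tax (Category I): taxable = $7,854.00
  $510.60 + 18.1% × ($7,854.00 − $6,000.00) = $510.60 + 18.1% × $1,854.00 = $846.17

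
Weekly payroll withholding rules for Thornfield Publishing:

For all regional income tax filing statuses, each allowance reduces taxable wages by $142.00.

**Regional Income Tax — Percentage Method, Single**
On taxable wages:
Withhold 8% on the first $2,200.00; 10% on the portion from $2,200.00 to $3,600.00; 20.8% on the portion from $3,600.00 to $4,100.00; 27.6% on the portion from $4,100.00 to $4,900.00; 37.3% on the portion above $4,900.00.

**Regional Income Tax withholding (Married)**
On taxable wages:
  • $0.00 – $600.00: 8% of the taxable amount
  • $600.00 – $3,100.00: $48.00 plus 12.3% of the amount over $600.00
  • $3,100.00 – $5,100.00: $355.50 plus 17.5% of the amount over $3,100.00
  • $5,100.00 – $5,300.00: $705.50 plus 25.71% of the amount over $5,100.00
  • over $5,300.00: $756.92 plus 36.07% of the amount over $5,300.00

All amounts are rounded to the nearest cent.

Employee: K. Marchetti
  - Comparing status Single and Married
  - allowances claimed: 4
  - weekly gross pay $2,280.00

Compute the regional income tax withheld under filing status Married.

Regional Income Tax (Married): taxable = $2,280.00 − 4×$142.00 = $1,712.00
  $48.00 + 12.3% × ($1,712.00 − $600.00) = $48.00 + 12.3% × $1,112.00 = $184.78

$184.78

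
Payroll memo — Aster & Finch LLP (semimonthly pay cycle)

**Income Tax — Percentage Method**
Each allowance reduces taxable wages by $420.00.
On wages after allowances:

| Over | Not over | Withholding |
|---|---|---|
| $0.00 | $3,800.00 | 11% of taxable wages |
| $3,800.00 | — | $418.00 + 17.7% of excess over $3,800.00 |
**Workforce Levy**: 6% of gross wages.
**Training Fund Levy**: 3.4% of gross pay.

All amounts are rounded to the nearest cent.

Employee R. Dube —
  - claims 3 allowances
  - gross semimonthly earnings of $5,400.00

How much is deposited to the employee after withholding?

$4,414.22

Income Tax: taxable = $5,400.00 − 3×$420.00 = $4,140.00
  $418.00 + 17.7% × ($4,140.00 − $3,800.00) = $418.00 + 17.7% × $340.00 = $478.18
Workforce Levy: 6% × $5,400.00 = $324.00
Training Fund Levy: 3.4% × $5,400.00 = $183.60
Total withheld: $478.18 + $324.00 + $183.60 = $985.78
Net pay: $5,400.00 − $985.78 = $4,414.22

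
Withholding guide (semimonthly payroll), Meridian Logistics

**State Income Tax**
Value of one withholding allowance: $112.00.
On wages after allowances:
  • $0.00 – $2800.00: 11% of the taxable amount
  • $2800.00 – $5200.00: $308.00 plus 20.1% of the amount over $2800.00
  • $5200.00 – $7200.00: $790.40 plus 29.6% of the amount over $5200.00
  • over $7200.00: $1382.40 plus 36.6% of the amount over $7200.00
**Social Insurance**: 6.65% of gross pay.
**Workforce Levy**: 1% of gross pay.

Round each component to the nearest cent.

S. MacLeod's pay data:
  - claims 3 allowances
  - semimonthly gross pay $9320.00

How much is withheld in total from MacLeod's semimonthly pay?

$2748.32

State Income Tax: taxable = $9320.00 − 3×$112.00 = $8984.00
  $1382.40 + 36.6% × ($8984.00 − $7200.00) = $1382.40 + 36.6% × $1784.00 = $2035.34
Social Insurance: 6.65% × $9320.00 = $619.78
Workforce Levy: 1% × $9320.00 = $93.20
Total: $2035.34 + $619.78 + $93.20 = $2748.32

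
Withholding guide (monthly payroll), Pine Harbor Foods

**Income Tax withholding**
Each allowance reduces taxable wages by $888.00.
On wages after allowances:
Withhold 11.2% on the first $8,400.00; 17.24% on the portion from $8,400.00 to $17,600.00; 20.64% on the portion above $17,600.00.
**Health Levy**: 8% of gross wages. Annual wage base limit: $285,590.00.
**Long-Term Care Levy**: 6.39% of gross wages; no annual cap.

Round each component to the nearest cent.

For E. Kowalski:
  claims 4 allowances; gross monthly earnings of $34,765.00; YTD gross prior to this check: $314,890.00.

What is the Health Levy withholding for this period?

$0.00

Health Levy: YTD $314,890.00 ≥ cap $285,590.00 → $0.00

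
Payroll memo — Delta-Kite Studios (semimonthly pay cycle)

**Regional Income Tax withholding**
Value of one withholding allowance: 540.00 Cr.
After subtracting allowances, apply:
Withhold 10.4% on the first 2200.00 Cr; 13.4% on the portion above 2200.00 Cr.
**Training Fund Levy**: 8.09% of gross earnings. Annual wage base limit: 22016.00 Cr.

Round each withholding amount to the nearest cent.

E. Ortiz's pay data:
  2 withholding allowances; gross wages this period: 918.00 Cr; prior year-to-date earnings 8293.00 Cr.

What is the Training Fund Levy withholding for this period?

Training Fund Levy: 8.09% × 918.00 Cr = 74.27 Cr

74.27 Cr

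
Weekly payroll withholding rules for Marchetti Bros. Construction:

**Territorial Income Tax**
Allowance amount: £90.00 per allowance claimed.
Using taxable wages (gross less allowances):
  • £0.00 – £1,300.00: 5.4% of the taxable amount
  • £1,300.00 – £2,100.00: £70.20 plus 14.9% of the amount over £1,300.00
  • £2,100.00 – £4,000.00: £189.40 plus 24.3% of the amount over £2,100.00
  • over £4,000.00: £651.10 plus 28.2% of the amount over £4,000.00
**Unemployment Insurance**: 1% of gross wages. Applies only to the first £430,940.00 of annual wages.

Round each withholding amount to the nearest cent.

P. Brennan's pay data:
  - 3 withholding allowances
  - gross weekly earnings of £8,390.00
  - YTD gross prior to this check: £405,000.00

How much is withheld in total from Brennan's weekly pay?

Territorial Income Tax: taxable = £8,390.00 − 3×£90.00 = £8,120.00
  £651.10 + 28.2% × (£8,120.00 − £4,000.00) = £651.10 + 28.2% × £4,120.00 = £1,812.94
Unemployment Insurance: 1% × £8,390.00 = £83.90
Total: £1,812.94 + £83.90 = £1,896.84

£1,896.84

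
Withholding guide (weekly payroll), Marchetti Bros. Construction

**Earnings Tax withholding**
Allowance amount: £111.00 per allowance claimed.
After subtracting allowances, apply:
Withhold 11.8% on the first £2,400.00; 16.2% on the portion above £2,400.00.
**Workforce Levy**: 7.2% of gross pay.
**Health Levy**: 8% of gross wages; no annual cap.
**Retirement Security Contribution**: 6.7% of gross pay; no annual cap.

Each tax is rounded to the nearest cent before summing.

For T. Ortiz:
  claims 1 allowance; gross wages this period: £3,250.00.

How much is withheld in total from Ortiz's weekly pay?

Earnings Tax: taxable = £3,250.00 − 1×£111.00 = £3,139.00
  £283.20 + 16.2% × (£3,139.00 − £2,400.00) = £283.20 + 16.2% × £739.00 = £402.92
Workforce Levy: 7.2% × £3,250.00 = £234.00
Health Levy: 8% × £3,250.00 = £260.00
Retirement Security Contribution: 6.7% × £3,250.00 = £217.75
Total: £402.92 + £234.00 + £260.00 + £217.75 = £1,114.67

£1,114.67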